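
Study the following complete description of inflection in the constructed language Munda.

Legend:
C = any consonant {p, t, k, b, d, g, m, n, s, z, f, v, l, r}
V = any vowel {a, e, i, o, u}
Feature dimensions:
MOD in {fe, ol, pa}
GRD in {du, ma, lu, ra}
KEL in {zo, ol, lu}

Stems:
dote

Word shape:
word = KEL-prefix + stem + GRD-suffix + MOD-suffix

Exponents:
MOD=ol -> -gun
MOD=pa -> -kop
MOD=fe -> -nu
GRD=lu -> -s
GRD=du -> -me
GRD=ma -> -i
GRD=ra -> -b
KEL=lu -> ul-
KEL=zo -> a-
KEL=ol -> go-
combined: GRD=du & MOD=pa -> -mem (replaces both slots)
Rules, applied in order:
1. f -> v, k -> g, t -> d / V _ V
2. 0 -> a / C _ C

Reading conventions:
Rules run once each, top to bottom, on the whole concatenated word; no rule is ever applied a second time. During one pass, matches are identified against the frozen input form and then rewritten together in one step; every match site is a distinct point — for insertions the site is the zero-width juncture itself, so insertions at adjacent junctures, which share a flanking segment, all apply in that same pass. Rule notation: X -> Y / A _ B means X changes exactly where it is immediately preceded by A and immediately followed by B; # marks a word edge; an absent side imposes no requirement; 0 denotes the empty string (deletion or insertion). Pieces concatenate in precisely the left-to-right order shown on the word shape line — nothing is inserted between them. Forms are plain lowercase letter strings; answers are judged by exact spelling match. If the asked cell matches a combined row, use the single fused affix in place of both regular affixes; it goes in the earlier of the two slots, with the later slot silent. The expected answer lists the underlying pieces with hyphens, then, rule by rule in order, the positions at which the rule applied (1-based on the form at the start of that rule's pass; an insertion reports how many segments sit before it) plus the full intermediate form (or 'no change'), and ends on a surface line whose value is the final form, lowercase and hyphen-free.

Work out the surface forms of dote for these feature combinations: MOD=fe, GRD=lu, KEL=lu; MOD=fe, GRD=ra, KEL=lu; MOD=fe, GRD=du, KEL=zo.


cell MOD=fe, GRD=lu, KEL=lu:
underlying: ul-dote-s-nu
1. f -> v, k -> g, t -> d / V _ V: fires at position(s) 5: uldodesnu
2. 0 -> a / C _ C: inserts after position(s) 2, 7: uladodesanu
surface: uladodesanu

cell MOD=fe, GRD=ra, KEL=lu:
underlying: ul-dote-b-nu
1. f -> v, k -> g, t -> d / V _ V: fires at position(s) 5: uldodebnu
2. 0 -> a / C _ C: inserts after position(s) 2, 7: uladodebanu
surface: uladodebanu

cell MOD=fe, GRD=du, KEL=zo:
underlying: a-dote-me-nu
1. f -> v, k -> g, t -> d / V _ V: fires at position(s) 4: adodemenu
2. 0 -> a / C _ C: no change
surface: adodemenu


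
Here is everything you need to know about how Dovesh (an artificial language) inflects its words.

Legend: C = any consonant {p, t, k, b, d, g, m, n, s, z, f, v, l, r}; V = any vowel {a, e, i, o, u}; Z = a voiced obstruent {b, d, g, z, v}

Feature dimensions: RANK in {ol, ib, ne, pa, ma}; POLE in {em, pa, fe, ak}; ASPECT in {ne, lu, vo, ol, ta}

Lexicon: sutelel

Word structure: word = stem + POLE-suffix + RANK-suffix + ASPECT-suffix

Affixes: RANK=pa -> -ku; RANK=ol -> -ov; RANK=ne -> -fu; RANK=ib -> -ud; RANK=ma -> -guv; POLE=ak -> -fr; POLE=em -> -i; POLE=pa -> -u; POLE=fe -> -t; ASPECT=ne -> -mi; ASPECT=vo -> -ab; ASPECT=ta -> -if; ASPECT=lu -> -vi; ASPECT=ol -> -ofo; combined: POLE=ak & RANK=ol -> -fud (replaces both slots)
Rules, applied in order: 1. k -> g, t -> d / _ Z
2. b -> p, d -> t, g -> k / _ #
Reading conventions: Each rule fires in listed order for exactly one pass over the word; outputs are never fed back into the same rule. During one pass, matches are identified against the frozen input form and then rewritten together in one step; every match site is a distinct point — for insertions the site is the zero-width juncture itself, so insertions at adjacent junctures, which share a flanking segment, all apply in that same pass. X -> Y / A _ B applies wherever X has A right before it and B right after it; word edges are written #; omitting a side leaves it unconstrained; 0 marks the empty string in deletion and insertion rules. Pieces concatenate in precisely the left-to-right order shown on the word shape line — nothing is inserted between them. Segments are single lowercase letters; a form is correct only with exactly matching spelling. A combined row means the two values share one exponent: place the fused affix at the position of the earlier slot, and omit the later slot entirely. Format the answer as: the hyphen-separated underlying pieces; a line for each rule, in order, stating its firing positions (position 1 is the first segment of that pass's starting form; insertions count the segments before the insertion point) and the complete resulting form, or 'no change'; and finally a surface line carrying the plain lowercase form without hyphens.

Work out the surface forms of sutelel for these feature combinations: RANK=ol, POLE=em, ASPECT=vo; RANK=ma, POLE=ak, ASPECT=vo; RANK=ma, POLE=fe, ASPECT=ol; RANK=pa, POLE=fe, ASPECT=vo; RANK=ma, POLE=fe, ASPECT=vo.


cell RANK=ol, POLE=em, ASPECT=vo:
underlying: sutelel-i-ov-ab
1. k -> g, t -> d / _ Z: no change
2. b -> p, d -> t, g -> k / _ #: fires at position(s) 12: suteleliovap
surface: suteleliovap

cell RANK=ma, POLE=ak, ASPECT=vo:
underlying: sutelel-fr-guv-ab
1. k -> g, t -> d / _ Z: no change
2. b -> p, d -> t, g -> k / _ #: fires at position(s) 14: sutelelfrguvap
surface: sutelelfrguvap

cell RANK=ma, POLE=fe, ASPECT=ol:
underlying: sutelel-t-guv-ofo
1. k -> g, t -> d / _ Z: fires at position(s) 8: suteleldguvofo
2. b -> p, d -> t, g -> k / _ #: no change
surface: suteleldguvofo

cell RANK=pa, POLE=fe, ASPECT=vo:
underlying: sutelel-t-ku-ab
1. k -> g, t -> d / _ Z: no change
2. b -> p, d -> t, g -> k / _ #: fires at position(s) 12: suteleltkuap
surface: suteleltkuap

cell RANK=ma, POLE=fe, ASPECT=vo:
underlying: sutelel-t-guv-ab
1. k -> g, t -> d / _ Z: fires at position(s) 8: suteleldguvab
2. b -> p, d -> t, g -> k / _ #: fires at position(s) 13: suteleldguvap
surface: suteleldguvap


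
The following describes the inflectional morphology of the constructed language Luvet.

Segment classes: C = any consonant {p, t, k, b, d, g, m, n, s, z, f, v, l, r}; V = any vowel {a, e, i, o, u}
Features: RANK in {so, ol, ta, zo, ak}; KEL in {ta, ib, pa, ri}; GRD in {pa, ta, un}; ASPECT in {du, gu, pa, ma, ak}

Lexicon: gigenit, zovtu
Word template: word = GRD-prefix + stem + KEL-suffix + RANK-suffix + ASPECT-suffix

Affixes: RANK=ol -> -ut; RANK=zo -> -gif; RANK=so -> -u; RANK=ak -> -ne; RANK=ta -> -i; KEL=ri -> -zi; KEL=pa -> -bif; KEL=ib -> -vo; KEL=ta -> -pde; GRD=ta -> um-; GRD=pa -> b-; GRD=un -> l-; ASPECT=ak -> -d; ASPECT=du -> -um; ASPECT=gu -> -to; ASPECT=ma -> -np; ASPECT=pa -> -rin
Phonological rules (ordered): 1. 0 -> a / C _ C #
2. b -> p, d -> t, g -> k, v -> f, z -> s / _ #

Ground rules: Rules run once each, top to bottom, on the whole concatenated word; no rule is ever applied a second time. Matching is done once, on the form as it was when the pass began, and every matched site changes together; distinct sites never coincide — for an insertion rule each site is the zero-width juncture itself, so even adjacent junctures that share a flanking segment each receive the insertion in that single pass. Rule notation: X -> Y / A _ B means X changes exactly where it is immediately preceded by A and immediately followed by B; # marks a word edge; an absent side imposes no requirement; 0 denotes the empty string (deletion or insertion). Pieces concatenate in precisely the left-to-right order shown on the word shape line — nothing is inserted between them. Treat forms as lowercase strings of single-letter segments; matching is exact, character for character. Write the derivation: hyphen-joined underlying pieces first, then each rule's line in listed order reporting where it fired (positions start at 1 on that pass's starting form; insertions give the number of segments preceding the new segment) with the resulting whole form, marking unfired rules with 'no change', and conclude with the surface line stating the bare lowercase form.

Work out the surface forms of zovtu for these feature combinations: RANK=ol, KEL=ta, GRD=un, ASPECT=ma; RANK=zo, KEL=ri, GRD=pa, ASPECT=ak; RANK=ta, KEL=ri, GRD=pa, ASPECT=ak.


cell RANK=ol, KEL=ta, GRD=un, ASPECT=ma:
underlying: l-zovtu-pde-ut-np
1. 0 -> a / C _ C #: inserts after position(s) 12: lzovtupdeutnap
2. b -> p, d -> t, g -> k, v -> f, z -> s / _ #: no change
surface: lzovtupdeutnap

cell RANK=zo, KEL=ri, GRD=pa, ASPECT=ak:
underlying: b-zovtu-zi-gif-d
1. 0 -> a / C _ C #: inserts after position(s) 11: bzovtuzigifad
2. b -> p, d -> t, g -> k, v -> f, z -> s / _ #: fires at position(s) 13: bzovtuzigifat
surface: bzovtuzigifat

cell RANK=ta, KEL=ri, GRD=pa, ASPECT=ak:
underlying: b-zovtu-zi-i-d
1. 0 -> a / C _ C #: no change
2. b -> p, d -> t, g -> k, v -> f, z -> s / _ #: fires at position(s) 10: bzovtuziit
surface: bzovtuziit


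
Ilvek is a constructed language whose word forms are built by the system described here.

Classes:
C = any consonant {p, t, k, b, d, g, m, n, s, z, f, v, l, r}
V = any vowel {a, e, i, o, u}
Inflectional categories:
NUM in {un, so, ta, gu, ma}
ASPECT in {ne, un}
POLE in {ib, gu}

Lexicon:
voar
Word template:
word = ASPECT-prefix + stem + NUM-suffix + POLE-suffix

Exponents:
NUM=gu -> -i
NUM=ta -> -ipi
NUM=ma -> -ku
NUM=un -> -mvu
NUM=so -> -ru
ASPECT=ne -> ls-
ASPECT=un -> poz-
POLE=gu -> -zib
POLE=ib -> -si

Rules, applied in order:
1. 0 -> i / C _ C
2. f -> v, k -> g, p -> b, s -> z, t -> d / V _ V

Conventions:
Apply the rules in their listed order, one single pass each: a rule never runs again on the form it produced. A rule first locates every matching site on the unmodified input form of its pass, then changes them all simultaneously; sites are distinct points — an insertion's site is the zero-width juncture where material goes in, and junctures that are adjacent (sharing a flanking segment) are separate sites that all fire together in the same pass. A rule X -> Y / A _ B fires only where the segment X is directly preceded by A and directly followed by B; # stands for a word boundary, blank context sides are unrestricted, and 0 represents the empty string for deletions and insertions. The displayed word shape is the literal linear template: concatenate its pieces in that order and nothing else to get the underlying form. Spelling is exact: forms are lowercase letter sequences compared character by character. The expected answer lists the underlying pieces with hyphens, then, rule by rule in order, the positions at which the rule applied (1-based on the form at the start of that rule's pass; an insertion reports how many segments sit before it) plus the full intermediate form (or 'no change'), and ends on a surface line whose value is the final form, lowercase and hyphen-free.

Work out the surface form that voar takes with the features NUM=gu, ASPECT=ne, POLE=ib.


underlying: ls-voar-i-si
1. 0 -> i / C _ C: inserts after position(s) 1, 2: lisivoarisi
2. f -> v, k -> g, p -> b, s -> z, t -> d / V _ V: fires at position(s) 3, 10: lizivoarizi
surface: lizivoarizi


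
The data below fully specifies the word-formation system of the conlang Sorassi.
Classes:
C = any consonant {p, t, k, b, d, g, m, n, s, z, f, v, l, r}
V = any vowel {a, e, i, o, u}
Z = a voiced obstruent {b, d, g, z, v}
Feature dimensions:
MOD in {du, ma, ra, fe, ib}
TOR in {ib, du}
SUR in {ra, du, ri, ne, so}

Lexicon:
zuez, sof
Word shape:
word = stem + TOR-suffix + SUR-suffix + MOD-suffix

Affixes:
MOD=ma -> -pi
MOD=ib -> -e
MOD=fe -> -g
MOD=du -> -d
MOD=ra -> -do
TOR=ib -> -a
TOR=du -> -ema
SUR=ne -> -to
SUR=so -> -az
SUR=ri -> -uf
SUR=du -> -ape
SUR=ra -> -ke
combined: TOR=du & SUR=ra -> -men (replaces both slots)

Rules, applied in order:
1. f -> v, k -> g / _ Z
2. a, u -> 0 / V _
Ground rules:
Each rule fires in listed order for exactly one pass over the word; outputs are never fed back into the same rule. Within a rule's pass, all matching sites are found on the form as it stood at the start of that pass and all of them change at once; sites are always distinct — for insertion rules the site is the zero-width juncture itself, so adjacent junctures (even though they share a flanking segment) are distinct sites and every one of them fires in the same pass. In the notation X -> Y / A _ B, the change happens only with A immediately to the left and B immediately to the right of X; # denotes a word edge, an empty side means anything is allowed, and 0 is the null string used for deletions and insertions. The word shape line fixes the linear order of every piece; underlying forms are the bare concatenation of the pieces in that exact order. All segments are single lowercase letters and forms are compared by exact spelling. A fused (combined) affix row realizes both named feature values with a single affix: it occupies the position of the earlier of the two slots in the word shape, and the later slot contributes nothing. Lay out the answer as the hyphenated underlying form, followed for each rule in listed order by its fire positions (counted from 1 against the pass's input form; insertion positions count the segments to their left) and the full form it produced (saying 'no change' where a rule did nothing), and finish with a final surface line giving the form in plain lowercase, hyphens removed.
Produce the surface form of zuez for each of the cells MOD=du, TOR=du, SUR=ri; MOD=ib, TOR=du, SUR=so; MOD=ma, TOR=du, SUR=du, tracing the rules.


cell MOD=du, TOR=du, SUR=ri:
underlying: zuez-ema-uf-d
1. f -> v, k -> g / _ Z: fires at position(s) 9: zuezemauvd
2. a, u -> 0 / V _: fires at position(s) 8: zuezemavd
surface: zuezemavd

cell MOD=ib, TOR=du, SUR=so:
underlying: zuez-ema-az-e
1. f -> v, k -> g / _ Z: no change
2. a, u -> 0 / V _: fires at position(s) 8: zuezemaze
surface: zuezemaze

cell MOD=ma, TOR=du, SUR=du:
underlying: zuez-ema-ape-pi
1. f -> v, k -> g / _ Z: no change
2. a, u -> 0 / V _: fires at position(s) 8: zuezemapepi
surface: zuezemapepi


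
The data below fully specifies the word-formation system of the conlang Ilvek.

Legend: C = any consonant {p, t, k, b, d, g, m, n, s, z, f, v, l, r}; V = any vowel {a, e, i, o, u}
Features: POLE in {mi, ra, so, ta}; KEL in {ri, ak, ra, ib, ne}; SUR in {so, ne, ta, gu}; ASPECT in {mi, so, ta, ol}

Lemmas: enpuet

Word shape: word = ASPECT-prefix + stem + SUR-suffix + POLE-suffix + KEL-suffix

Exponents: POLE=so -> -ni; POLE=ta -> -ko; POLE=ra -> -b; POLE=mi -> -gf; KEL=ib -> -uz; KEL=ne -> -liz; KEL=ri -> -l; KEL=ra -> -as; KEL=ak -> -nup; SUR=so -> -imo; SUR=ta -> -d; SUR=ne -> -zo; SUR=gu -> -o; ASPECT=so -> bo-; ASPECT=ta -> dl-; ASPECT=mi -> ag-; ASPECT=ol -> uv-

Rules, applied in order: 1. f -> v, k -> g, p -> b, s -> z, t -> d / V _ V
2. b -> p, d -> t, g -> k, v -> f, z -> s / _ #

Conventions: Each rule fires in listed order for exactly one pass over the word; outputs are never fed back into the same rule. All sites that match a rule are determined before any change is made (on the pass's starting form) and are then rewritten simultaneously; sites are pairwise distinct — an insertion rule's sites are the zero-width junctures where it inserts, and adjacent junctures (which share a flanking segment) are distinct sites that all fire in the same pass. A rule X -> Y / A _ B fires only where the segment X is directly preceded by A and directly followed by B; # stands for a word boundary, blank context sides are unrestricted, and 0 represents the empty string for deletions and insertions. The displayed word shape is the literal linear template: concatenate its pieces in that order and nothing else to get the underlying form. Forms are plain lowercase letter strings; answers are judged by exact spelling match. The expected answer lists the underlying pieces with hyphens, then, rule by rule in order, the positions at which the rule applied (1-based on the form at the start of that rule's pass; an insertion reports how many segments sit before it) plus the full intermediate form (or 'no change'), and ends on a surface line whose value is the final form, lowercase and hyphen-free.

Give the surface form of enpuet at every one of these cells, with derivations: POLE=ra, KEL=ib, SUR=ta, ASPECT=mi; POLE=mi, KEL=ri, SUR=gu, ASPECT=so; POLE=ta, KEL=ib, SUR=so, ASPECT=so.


cell POLE=ra, KEL=ib, SUR=ta, ASPECT=mi:
underlying: ag-enpuet-d-b-uz
1. f -> v, k -> g, p -> b, s -> z, t -> d / V _ V: no change
2. b -> p, d -> t, g -> k, v -> f, z -> s / _ #: fires at position(s) 12: agenpuetdbus
surface: agenpuetdbus

cell POLE=mi, KEL=ri, SUR=gu, ASPECT=so:
underlying: bo-enpuet-o-gf-l
1. f -> v, k -> g, p -> b, s -> z, t -> d / V _ V: fires at position(s) 8: boenpuedogfl
2. b -> p, d -> t, g -> k, v -> f, z -> s / _ #: no change
surface: boenpuedogfl

cell POLE=ta, KEL=ib, SUR=so, ASPECT=so:
underlying: bo-enpuet-imo-ko-uz
1. f -> v, k -> g, p -> b, s -> z, t -> d / V _ V: fires at position(s) 8, 12: boenpuedimogouz
2. b -> p, d -> t, g -> k, v -> f, z -> s / _ #: fires at position(s) 15: boenpuedimogous
surface: boenpuedimogous


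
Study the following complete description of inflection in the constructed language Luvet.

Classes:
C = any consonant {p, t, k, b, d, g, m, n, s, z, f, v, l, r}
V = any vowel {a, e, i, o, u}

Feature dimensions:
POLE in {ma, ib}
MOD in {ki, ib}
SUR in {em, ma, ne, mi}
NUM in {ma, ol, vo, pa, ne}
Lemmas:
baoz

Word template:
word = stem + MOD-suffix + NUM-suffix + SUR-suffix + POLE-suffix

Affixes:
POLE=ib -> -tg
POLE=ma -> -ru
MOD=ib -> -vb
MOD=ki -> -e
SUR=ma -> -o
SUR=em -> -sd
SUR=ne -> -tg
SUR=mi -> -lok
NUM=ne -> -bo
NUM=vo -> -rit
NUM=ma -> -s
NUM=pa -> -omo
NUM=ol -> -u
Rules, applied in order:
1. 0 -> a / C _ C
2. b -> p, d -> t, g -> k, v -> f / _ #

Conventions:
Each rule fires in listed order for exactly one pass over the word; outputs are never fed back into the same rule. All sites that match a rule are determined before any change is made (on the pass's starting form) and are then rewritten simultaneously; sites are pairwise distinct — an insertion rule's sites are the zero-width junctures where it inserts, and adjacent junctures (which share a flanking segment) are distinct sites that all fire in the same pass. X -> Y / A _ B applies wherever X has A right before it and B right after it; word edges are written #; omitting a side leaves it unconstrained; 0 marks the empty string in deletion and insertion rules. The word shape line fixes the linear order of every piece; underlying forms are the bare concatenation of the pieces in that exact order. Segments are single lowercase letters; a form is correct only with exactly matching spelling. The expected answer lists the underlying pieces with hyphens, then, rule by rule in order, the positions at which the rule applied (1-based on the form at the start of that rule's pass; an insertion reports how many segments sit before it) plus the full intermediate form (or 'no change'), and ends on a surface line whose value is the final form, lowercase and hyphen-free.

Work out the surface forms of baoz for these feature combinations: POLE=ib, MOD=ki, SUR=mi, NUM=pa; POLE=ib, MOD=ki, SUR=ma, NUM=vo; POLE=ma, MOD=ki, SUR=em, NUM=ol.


cell POLE=ib, MOD=ki, SUR=mi, NUM=pa:
underlying: baoz-e-omo-lok-tg
1. 0 -> a / C _ C: inserts after position(s) 11, 12: baozeomolokatag
2. b -> p, d -> t, g -> k, v -> f / _ #: fires at position(s) 15: baozeomolokatak
surface: baozeomolokatak

cell POLE=ib, MOD=ki, SUR=ma, NUM=vo:
underlying: baoz-e-rit-o-tg
1. 0 -> a / C _ C: inserts after position(s) 10: baozeritotag
2. b -> p, d -> t, g -> k, v -> f / _ #: fires at position(s) 12: baozeritotak
surface: baozeritotak

cell POLE=ma, MOD=ki, SUR=em, NUM=ol:
underlying: baoz-e-u-sd-ru
1. 0 -> a / C _ C: inserts after position(s) 7, 8: baozeusadaru
2. b -> p, d -> t, g -> k, v -> f / _ #: no change
surface: baozeusadaru


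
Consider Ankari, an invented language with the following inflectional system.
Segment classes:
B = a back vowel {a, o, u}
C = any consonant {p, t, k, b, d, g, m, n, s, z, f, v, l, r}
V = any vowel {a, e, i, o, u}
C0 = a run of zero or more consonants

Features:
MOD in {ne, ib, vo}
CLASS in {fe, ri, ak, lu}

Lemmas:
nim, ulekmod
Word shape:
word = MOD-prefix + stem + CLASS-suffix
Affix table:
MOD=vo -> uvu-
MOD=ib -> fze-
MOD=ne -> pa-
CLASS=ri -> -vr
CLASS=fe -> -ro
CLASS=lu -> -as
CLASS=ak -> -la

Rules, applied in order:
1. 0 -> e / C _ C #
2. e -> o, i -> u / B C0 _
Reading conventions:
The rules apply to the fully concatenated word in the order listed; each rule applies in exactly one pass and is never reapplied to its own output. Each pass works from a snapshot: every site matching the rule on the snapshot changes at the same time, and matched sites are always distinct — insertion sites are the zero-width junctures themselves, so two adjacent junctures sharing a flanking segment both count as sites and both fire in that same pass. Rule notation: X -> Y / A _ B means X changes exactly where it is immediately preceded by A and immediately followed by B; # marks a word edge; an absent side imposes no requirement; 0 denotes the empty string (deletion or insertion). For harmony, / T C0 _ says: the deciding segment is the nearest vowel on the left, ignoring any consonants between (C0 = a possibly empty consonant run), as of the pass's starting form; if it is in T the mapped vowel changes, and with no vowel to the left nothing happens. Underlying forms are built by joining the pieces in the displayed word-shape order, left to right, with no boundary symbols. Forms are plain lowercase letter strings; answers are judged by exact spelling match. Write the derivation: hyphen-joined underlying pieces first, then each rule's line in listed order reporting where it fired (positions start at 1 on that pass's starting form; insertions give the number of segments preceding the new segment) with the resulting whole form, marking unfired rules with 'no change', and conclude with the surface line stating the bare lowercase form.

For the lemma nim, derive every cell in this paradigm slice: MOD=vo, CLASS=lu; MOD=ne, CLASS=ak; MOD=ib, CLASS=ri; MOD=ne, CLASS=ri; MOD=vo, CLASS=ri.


cell MOD=vo, CLASS=lu:
underlying: uvu-nim-as
1. 0 -> e / C _ C #: no change
2. e -> o, i -> u / B C0 _: fires at position(s) 5: uvunumas
surface: uvunumas

cell MOD=ne, CLASS=ak:
underlying: pa-nim-la
1. 0 -> e / C _ C #: no change
2. e -> o, i -> u / B C0 _: fires at position(s) 4: panumla
surface: panumla

cell MOD=ib, CLASS=ri:
underlying: fze-nim-vr
1. 0 -> e / C _ C #: inserts after position(s) 7: fzenimver
2. e -> o, i -> u / B C0 _: no change
surface: fzenimver

cell MOD=ne, CLASS=ri:
underlying: pa-nim-vr
1. 0 -> e / C _ C #: inserts after position(s) 6: panimver
2. e -> o, i -> u / B C0 _: fires at position(s) 4: panumver
surface: panumver

cell MOD=vo, CLASS=ri:
underlying: uvu-nim-vr
1. 0 -> e / C _ C #: inserts after position(s) 7: uvunimver
2. e -> o, i -> u / B C0 _: fires at position(s) 5: uvunumver
surface: uvunumver


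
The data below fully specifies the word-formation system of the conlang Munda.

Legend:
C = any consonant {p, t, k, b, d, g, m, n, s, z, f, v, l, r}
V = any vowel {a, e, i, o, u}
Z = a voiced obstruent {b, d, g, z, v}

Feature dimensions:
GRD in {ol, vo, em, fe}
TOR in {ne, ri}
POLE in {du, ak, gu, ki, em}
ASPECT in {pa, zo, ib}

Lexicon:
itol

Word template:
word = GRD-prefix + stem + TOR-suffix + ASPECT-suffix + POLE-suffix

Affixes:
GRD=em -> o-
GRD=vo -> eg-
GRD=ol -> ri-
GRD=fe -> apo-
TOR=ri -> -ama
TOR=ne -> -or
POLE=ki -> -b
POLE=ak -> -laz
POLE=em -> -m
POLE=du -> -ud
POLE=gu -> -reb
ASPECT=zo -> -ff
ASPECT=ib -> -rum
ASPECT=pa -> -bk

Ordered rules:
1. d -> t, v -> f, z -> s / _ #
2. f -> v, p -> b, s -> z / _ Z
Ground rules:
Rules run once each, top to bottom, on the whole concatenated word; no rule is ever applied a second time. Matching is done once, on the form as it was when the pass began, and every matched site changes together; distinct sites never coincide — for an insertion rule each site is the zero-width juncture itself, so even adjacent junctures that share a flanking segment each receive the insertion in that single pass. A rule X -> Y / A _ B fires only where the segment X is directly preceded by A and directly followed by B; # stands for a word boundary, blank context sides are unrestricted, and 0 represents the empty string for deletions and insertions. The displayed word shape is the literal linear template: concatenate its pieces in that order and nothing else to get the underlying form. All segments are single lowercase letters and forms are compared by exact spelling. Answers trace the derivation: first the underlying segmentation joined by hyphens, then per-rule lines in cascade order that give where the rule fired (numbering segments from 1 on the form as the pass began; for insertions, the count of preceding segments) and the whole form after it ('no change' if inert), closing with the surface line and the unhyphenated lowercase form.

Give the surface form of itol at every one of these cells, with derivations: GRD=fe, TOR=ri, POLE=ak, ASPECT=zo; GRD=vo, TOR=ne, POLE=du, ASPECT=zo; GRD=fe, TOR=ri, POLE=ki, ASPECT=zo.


cell GRD=fe, TOR=ri, POLE=ak, ASPECT=zo:
underlying: apo-itol-ama-ff-laz
1. d -> t, v -> f, z -> s / _ #: fires at position(s) 15: apoitolamafflas
2. f -> v, p -> b, s -> z / _ Z: no change
surface: apoitolamafflas

cell GRD=vo, TOR=ne, POLE=du, ASPECT=zo:
underlying: eg-itol-or-ff-ud
1. d -> t, v -> f, z -> s / _ #: fires at position(s) 12: egitolorffut
2. f -> v, p -> b, s -> z / _ Z: no change
surface: egitolorffut

cell GRD=fe, TOR=ri, POLE=ki, ASPECT=zo:
underlying: apo-itol-ama-ff-b
1. d -> t, v -> f, z -> s / _ #: no change
2. f -> v, p -> b, s -> z / _ Z: fires at position(s) 12: apoitolamafvb
surface: apoitolamafvb


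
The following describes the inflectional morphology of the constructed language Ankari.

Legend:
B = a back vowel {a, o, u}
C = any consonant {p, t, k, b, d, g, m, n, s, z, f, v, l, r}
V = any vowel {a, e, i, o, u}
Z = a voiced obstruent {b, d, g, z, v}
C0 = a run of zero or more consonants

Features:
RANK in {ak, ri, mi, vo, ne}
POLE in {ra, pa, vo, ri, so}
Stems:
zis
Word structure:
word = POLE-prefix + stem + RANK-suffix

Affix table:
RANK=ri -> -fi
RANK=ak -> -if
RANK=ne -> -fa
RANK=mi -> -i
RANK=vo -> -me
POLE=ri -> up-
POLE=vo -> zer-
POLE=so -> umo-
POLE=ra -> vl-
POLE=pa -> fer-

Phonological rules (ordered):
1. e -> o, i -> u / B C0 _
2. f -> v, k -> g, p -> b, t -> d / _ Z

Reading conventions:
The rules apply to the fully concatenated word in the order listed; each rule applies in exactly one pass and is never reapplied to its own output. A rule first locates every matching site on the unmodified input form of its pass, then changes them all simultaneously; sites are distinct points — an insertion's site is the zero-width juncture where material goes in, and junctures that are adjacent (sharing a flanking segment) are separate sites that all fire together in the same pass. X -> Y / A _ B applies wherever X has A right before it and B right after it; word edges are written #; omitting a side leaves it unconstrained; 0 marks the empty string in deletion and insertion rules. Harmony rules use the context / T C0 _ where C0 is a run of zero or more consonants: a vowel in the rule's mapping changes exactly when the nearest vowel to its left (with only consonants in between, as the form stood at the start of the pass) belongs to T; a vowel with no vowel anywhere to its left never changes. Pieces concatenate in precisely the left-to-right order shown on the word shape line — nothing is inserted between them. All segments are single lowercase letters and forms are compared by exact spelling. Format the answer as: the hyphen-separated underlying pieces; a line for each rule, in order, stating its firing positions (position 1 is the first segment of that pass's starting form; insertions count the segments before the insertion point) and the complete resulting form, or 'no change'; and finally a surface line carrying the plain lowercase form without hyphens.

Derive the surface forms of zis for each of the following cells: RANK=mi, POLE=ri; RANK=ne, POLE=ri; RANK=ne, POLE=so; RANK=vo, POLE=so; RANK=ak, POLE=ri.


cell RANK=mi, POLE=ri:
underlying: up-zis-i
1. e -> o, i -> u / B C0 _: fires at position(s) 4: upzusi
2. f -> v, k -> g, p -> b, t -> d / _ Z: fires at position(s) 2: ubzusi
surface: ubzusi

cell RANK=ne, POLE=ri:
underlying: up-zis-fa
1. e -> o, i -> u / B C0 _: fires at position(s) 4: upzusfa
2. f -> v, k -> g, p -> b, t -> d / _ Z: fires at position(s) 2: ubzusfa
surface: ubzusfa

cell RANK=ne, POLE=so:
underlying: umo-zis-fa
1. e -> o, i -> u / B C0 _: fires at position(s) 5: umozusfa
2. f -> v, k -> g, p -> b, t -> d / _ Z: no change
surface: umozusfa

cell RANK=vo, POLE=so:
underlying: umo-zis-me
1. e -> o, i -> u / B C0 _: fires at position(s) 5: umozusme
2. f -> v, k -> g, p -> b, t -> d / _ Z: no change
surface: umozusme

cell RANK=ak, POLE=ri:
underlying: up-zis-if
1. e -> o, i -> u / B C0 _: fires at position(s) 4: upzusif
2. f -> v, k -> g, p -> b, t -> d / _ Z: fires at position(s) 2: ubzusif
surface: ubzusif


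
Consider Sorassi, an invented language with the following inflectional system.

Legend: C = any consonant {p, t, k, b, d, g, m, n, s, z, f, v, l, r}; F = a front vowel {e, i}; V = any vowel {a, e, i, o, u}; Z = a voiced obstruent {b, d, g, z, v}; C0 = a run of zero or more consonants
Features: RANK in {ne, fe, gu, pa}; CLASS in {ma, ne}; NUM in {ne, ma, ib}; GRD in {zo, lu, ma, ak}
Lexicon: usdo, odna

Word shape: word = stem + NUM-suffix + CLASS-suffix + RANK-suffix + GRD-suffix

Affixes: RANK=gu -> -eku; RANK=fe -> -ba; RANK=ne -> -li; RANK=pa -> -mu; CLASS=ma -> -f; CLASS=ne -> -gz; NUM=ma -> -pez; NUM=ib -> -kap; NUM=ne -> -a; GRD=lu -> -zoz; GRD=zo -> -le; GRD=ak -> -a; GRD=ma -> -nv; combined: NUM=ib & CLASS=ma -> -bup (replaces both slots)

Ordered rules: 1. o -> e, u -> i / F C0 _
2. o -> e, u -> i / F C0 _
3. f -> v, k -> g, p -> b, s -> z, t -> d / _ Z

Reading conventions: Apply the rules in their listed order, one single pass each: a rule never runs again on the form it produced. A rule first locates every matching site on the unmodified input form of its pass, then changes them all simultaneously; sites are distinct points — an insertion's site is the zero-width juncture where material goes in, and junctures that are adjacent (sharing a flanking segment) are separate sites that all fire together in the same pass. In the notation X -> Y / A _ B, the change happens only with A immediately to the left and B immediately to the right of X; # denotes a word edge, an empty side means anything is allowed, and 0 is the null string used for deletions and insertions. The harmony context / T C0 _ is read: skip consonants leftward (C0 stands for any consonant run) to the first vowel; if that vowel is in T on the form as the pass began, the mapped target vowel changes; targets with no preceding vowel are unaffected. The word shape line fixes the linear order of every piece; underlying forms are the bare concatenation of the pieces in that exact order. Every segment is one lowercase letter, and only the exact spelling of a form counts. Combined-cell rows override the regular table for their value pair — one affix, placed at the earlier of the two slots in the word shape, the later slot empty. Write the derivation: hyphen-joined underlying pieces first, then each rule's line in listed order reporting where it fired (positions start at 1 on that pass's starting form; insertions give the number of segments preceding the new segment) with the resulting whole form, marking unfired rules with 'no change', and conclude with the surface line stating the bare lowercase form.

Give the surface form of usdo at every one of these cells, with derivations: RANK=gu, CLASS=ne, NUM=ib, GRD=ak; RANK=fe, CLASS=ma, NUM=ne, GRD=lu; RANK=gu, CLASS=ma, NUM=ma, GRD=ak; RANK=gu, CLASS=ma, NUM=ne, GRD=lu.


cell RANK=gu, CLASS=ne, NUM=ib, GRD=ak:
underlying: usdo-kap-gz-eku-a
1. o -> e, u -> i / F C0 _: fires at position(s) 12: usdokapgzekia
2. o -> e, u -> i / F C0 _: no change
3. f -> v, k -> g, p -> b, s -> z, t -> d / _ Z: fires at position(s) 2, 7: uzdokabgzekia
surface: uzdokabgzekia

cell RANK=fe, CLASS=ma, NUM=ne, GRD=lu:
underlying: usdo-a-f-ba-zoz
1. o -> e, u -> i / F C0 _: no change
2. o -> e, u -> i / F C0 _: no change
3. f -> v, k -> g, p -> b, s -> z, t -> d / _ Z: fires at position(s) 2, 6: uzdoavbazoz
surface: uzdoavbazoz

cell RANK=gu, CLASS=ma, NUM=ma, GRD=ak:
underlying: usdo-pez-f-eku-a
1. o -> e, u -> i / F C0 _: fires at position(s) 11: usdopezfekia
2. o -> e, u -> i / F C0 _: no change
3. f -> v, k -> g, p -> b, s -> z, t -> d / _ Z: fires at position(s) 2: uzdopezfekia
surface: uzdopezfekia

cell RANK=gu, CLASS=ma, NUM=ne, GRD=lu:
underlying: usdo-a-f-eku-zoz
1. o -> e, u -> i / F C0 _: fires at position(s) 9: usdoafekizoz
2. o -> e, u -> i / F C0 _: fires at position(s) 11: usdoafekizez
3. f -> v, k -> g, p -> b, s -> z, t -> d / _ Z: fires at position(s) 2: uzdoafekizez
surface: uzdoafekizez


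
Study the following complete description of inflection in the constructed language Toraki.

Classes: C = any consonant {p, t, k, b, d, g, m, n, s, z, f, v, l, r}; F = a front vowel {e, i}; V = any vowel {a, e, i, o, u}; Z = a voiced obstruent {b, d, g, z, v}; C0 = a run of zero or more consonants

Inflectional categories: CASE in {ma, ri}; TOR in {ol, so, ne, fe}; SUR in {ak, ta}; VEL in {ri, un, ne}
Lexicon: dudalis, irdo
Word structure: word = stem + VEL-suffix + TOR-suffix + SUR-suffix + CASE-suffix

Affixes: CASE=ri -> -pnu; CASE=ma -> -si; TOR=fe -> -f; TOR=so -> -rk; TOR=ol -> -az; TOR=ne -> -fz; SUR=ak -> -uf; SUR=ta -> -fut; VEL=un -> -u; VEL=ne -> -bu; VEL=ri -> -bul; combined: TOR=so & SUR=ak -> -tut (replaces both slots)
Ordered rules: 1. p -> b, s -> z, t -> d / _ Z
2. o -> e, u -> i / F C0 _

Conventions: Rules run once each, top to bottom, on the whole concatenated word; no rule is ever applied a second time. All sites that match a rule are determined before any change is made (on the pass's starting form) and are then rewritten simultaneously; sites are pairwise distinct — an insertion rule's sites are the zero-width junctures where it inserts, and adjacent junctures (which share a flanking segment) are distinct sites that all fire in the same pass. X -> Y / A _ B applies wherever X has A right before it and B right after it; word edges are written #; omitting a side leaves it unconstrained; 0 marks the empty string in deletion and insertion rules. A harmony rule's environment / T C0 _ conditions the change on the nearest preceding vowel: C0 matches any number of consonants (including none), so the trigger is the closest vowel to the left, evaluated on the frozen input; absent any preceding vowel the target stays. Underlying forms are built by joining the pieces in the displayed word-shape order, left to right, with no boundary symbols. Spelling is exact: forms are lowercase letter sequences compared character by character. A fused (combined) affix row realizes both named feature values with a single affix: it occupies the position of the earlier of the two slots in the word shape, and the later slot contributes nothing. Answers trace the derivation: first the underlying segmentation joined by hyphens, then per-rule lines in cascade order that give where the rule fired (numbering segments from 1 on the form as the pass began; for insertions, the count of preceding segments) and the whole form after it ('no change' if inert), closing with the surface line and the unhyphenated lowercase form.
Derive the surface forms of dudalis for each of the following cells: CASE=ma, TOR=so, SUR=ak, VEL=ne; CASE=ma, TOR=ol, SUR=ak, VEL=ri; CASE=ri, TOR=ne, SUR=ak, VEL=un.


cell CASE=ma, TOR=so, SUR=ak, VEL=ne:
underlying: dudalis-bu-tut-si
1. p -> b, s -> z, t -> d / _ Z: fires at position(s) 7: dudalizbututsi
2. o -> e, u -> i / F C0 _: fires at position(s) 9: dudalizbitutsi
surface: dudalizbitutsi

cell CASE=ma, TOR=ol, SUR=ak, VEL=ri:
underlying: dudalis-bul-az-uf-si
1. p -> b, s -> z, t -> d / _ Z: fires at position(s) 7: dudalizbulazufsi
2. o -> e, u -> i / F C0 _: fires at position(s) 9: dudalizbilazufsi
surface: dudalizbilazufsi

cell CASE=ri, TOR=ne, SUR=ak, VEL=un:
underlying: dudalis-u-fz-uf-pnu
1. p -> b, s -> z, t -> d / _ Z: no change
2. o -> e, u -> i / F C0 _: fires at position(s) 8: dudalisifzufpnu
surface: dudalisifzufpnu


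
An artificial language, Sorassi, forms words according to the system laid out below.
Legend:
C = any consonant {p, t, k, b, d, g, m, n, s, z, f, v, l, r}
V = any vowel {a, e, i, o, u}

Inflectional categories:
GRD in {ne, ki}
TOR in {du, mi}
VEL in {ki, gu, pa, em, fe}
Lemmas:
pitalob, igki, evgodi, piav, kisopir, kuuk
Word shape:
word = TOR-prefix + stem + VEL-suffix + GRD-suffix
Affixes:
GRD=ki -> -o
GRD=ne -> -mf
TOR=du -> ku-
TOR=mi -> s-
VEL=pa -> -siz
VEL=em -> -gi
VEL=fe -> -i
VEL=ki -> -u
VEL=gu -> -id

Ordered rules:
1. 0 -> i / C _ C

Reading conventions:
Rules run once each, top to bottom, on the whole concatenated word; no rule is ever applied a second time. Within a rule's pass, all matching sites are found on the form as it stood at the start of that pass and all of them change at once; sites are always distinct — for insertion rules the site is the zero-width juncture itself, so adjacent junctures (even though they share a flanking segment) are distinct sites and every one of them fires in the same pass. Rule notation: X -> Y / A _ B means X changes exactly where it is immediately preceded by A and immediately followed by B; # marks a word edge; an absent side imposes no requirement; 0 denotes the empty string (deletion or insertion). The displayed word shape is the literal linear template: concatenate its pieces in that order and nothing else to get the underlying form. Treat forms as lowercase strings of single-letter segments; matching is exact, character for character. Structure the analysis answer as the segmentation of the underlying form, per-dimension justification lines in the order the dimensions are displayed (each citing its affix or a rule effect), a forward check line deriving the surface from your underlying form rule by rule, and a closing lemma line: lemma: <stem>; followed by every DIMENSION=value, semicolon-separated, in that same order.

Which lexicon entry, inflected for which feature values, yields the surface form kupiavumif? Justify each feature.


underlying: ku-piav-u-mf
GRD=ne - signalled by the affix -mf
TOR=du - signalled by the affix ku-
VEL=ki - signalled by the affix -u
check: kupiavumf -> kupiavumif
lemma: piav; GRD=ne; TOR=du; VEL=ki


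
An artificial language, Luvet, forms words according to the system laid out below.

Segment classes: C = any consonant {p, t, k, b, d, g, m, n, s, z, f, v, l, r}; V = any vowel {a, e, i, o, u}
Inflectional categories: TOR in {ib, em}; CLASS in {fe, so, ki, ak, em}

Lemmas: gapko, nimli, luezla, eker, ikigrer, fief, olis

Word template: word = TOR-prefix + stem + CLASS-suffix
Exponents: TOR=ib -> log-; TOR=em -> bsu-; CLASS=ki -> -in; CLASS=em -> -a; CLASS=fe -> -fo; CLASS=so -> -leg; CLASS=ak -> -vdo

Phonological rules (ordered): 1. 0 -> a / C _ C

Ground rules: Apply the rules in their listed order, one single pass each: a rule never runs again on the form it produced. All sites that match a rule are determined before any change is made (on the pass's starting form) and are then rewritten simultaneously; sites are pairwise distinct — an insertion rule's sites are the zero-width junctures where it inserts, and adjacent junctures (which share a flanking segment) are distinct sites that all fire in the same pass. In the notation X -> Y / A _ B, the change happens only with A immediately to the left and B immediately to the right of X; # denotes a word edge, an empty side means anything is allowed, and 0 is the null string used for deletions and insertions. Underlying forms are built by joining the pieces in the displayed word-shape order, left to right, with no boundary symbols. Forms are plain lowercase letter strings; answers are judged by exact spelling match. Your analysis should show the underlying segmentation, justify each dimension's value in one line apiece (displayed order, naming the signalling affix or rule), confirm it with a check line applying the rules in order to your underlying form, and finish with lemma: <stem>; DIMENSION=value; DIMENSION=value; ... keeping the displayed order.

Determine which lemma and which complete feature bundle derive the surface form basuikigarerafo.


underlying: bsu-ikigrer-fo
TOR=em - signalled by the affix bsu-
CLASS=fe - signalled by the affix -fo
check: bsuikigrerfo -> basuikigarerafo
lemma: ikigrer; TOR=em; CLASS=fe
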